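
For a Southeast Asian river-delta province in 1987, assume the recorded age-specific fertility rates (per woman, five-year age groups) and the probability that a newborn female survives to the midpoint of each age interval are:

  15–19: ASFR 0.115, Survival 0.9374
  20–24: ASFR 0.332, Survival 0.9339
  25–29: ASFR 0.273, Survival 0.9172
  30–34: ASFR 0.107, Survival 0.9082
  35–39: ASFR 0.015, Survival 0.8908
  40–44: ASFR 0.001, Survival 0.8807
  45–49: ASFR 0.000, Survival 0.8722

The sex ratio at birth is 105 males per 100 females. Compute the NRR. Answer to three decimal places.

Proportion female at birth = 100 / (100 + 105) = 0.48780.
Each age group contributes 5 × ASFR × survival:
  15–19: 5 × 0.115 × 0.9374 = 0.53901
  20–24: 5 × 0.332 × 0.9339 = 1.55027
  25–29: 5 × 0.273 × 0.9172 = 1.25198
  30–34: 5 × 0.107 × 0.9082 = 0.48589
  35–39: 5 × 0.015 × 0.8908 = 0.06681
  40–44: 5 × 0.001 × 0.8807 = 0.00440
  45–49: 5 × 0.000 × 0.8722 = 0.00000
Sum = 3.89836
NRR = 0.48780 × 3.89836 = 1.90162

1.902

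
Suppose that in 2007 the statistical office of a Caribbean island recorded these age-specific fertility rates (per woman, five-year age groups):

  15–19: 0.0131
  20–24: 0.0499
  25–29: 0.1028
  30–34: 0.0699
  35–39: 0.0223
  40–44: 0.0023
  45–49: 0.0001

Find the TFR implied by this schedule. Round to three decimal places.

Sum of ASFRs = 0.0131 + 0.0499 + 0.1028 + 0.0699 + 0.0223 + 0.0023 + 0.0001 = 0.2604
TFR = 5 × 0.2604 = 1.302

1.302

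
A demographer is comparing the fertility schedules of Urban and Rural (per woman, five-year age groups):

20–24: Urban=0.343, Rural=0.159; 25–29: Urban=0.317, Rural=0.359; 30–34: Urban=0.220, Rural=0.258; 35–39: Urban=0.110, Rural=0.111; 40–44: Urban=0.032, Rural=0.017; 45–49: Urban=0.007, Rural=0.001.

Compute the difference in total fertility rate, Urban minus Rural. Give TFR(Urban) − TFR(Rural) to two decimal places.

0.62

Urban:
  Sum of ASFRs = 0.343 + 0.317 + 0.220 + 0.110 + 0.032 + 0.007 = 1.029
  TFR = 5 × 1.029 = 5.145
Rural:
  Sum of ASFRs = 0.159 + 0.359 + 0.258 + 0.111 + 0.017 + 0.001 = 0.905
  TFR = 5 × 0.905 = 4.525
Difference = 5.145 − 4.525 = 0.62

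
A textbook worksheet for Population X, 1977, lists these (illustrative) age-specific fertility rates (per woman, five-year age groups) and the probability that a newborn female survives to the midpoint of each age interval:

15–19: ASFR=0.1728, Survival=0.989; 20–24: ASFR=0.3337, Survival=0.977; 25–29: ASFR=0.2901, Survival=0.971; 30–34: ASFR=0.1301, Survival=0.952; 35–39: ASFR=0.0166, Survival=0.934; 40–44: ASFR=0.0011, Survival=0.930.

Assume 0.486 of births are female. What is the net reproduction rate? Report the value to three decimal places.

Proportion female at birth = 0.486.
Survival-weighted fertility by age (5·fₓ·Sₓ):
  15–19: 5 × 0.1728 × 0.989 = 0.85450
  20–24: 5 × 0.3337 × 0.977 = 1.63012
  25–29: 5 × 0.2901 × 0.971 = 1.40844
  30–34: 5 × 0.1301 × 0.952 = 0.61928
  35–39: 5 × 0.0166 × 0.934 = 0.07752
  40–44: 5 × 0.0011 × 0.930 = 0.00512
Sum = 4.59498
NRR = 0.486 × 4.59498 = 2.23316

2.233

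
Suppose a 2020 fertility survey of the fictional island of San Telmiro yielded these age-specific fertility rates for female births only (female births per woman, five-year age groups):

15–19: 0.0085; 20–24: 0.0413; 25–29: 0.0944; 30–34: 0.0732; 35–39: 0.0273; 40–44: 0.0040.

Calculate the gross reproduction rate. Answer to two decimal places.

1.24

Sum of female ASFRs = 0.0085 + 0.0413 + 0.0944 + 0.0732 + 0.0273 + 0.0040 = 0.2487
GRR = 5 × 0.2487 = 1.2435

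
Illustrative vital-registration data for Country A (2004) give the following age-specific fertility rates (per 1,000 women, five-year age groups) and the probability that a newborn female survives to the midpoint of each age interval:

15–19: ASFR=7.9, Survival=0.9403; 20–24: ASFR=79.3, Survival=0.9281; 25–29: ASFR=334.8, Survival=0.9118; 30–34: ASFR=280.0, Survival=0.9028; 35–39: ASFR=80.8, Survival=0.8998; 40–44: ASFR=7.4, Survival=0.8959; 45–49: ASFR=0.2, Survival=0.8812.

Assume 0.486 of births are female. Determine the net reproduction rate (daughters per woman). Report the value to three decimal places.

Proportion female at birth = 0.486.
Survival-weighted fertility by age (5·fₓ·Sₓ):
  15–19: 5 × 7.9/1000 × 0.9403 = 0.03714
  20–24: 5 × 79.3/1000 × 0.9281 = 0.36799
  25–29: 5 × 334.8/1000 × 0.9118 = 1.52635
  30–34: 5 × 280.0/1000 × 0.9028 = 1.26392
  35–39: 5 × 80.8/1000 × 0.8998 = 0.36352
  40–44: 5 × 7.4/1000 × 0.8959 = 0.03315
  45–49: 5 × 0.2/1000 × 0.8812 = 0.00088
Sum = 3.59295
NRR = 0.486 × 3.59295 = 1.74617

1.746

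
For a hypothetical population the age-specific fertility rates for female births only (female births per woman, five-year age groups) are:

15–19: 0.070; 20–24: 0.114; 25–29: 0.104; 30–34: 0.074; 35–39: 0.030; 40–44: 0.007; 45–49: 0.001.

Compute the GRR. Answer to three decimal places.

Sum of female ASFRs = 0.070 + 0.114 + 0.104 + 0.074 + 0.030 + 0.007 + 0.001 = 0.400
GRR = 5 × 0.400 = 2

2.000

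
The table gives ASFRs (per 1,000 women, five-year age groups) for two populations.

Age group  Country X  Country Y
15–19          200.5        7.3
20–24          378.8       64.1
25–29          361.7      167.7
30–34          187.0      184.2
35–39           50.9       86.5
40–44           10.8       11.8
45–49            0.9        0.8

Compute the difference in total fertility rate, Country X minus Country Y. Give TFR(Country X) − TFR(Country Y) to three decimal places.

3.341

Country X:
  Sum of ASFRs = 200.5 + 378.8 + 361.7 + 187.0 + 50.9 + 10.8 + 0.9 = 1190.6
  TFR = 5 × 1190.6 / 1000 = 5.953
Country Y:
  Sum of ASFRs = 7.3 + 64.1 + 167.7 + 184.2 + 86.5 + 11.8 + 0.8 = 522.4
  TFR = 5 × 522.4 / 1000 = 2.612
Difference = 5.953 − 2.612 = 3.341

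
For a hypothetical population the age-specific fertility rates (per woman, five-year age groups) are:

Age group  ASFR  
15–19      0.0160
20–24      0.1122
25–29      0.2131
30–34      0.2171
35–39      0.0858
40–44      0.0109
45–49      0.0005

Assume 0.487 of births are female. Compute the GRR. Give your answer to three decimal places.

Proportion female at birth = 0.487.
Sum of ASFRs = 0.0160 + 0.1122 + 0.2131 + 0.2171 + 0.0858 + 0.0109 + 0.0005 = 0.6556
TFR = 5 × 0.6556 = 3.278
GRR = 0.487 × 3.278 = 1.59639

1.596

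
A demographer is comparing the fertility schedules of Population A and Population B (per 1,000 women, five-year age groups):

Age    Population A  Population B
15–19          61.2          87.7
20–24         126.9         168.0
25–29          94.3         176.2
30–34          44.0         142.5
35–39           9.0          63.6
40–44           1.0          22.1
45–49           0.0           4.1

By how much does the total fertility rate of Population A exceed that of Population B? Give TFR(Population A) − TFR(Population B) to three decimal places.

Population A:
  Sum of ASFRs = 61.2 + 126.9 + 94.3 + 44.0 + 9.0 + 1.0 + 0.0 = 336.4
  TFR = 5 × 336.4 / 1000 = 1.682
Population B:
  Sum of ASFRs = 87.7 + 168.0 + 176.2 + 142.5 + 63.6 + 22.1 + 4.1 = 664.2
  TFR = 5 × 664.2 / 1000 = 3.321
Difference = 1.682 − 3.321 = -1.639

-1.639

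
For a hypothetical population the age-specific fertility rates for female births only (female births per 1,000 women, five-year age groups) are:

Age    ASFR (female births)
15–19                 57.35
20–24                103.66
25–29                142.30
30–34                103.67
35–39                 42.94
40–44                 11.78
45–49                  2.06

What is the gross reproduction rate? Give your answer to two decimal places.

Sum of female ASFRs = 57.35 + 103.66 + 142.30 + 103.67 + 42.94 + 11.78 + 2.06 = 463.76
GRR = 5 × 463.76 / 1000 = 2.3188

2.32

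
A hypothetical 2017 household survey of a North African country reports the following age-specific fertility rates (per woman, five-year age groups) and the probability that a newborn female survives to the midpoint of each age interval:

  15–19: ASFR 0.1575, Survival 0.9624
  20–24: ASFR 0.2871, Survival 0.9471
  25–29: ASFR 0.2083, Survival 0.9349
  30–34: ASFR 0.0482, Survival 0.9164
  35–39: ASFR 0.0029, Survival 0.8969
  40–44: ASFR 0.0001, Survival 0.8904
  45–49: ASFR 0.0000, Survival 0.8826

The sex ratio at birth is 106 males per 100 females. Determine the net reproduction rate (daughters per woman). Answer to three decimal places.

1.614

Proportion female at birth = 100 / (100 + 106) = 0.48544.
Each age group contributes 5 × ASFR × survival:
  15–19: 5 × 0.1575 × 0.9624 = 0.75789
  20–24: 5 × 0.2871 × 0.9471 = 1.35956
  25–29: 5 × 0.2083 × 0.9349 = 0.97370
  30–34: 5 × 0.0482 × 0.9164 = 0.22085
  35–39: 5 × 0.0029 × 0.8969 = 0.01301
  40–44: 5 × 0.0001 × 0.8904 = 0.00045
  45–49: 5 × 0.0000 × 0.8826 = 0.00000
Sum = 3.32546
NRR = 0.48544 × 3.32546 = 1.61431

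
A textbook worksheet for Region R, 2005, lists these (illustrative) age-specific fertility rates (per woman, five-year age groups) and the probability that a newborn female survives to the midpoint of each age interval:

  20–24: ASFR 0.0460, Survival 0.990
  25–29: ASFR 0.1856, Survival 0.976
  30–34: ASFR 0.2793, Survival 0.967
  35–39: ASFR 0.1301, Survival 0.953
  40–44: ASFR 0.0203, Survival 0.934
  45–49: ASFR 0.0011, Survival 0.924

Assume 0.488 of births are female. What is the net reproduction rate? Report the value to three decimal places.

1.563

Proportion female at birth = 0.488.
Per-age-group product (5 × ASFR × survival probability):
  20–24: 5 × 0.0460 × 0.990 = 0.22770
  25–29: 5 × 0.1856 × 0.976 = 0.90573
  30–34: 5 × 0.2793 × 0.967 = 1.35042
  35–39: 5 × 0.1301 × 0.953 = 0.61993
  40–44: 5 × 0.0203 × 0.934 = 0.09480
  45–49: 5 × 0.0011 × 0.924 = 0.00508
Sum = 3.20366
NRR = 0.488 × 3.20366 = 1.56339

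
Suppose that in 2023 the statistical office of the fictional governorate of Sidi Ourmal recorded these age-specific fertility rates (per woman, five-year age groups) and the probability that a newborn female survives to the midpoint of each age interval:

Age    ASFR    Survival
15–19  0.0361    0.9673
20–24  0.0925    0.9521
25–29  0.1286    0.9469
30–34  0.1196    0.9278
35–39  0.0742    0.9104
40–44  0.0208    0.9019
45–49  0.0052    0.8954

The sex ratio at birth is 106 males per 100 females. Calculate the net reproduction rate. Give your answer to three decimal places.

1.084

Proportion female at birth = 100 / (100 + 106) = 0.48544.
Each age group contributes 5 × ASFR × survival:
  15–19: 5 × 0.0361 × 0.9673 = 0.17460
  20–24: 5 × 0.0925 × 0.9521 = 0.44035
  25–29: 5 × 0.1286 × 0.9469 = 0.60886
  30–34: 5 × 0.1196 × 0.9278 = 0.55482
  35–39: 5 × 0.0742 × 0.9104 = 0.33776
  40–44: 5 × 0.0208 × 0.9019 = 0.09380
  45–49: 5 × 0.0052 × 0.8954 = 0.02328
Sum = 2.23347
NRR = 0.48544 × 2.23347 = 1.08422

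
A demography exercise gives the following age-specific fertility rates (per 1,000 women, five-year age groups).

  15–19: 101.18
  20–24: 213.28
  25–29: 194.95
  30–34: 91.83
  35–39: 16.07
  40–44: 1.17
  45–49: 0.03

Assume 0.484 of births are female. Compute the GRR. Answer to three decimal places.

Proportion female at birth = 0.484.
Sum of ASFRs = 101.18 + 213.28 + 194.95 + 91.83 + 16.07 + 1.17 + 0.03 = 618.51
TFR = 5 × 618.51 / 1000 = 3.09255
GRR = 0.484 × 3.09255 = 1.49679

1.497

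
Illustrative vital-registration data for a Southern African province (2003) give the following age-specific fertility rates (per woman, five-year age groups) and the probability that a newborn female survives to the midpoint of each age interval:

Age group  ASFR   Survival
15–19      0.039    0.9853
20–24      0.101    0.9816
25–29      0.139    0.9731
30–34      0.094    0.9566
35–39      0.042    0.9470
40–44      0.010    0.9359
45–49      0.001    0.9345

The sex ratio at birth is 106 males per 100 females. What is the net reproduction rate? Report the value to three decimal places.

1.002

Proportion female at birth = 100 / (100 + 106) = 0.48544.
Per-age-group product (5 × ASFR × survival probability):
  15–19: 5 × 0.039 × 0.9853 = 0.19213
  20–24: 5 × 0.101 × 0.9816 = 0.49571
  25–29: 5 × 0.139 × 0.9731 = 0.67630
  30–34: 5 × 0.094 × 0.9566 = 0.44960
  35–39: 5 × 0.042 × 0.9470 = 0.19887
  40–44: 5 × 0.010 × 0.9359 = 0.04680
  45–49: 5 × 0.001 × 0.9345 = 0.00467
Sum = 2.06408
NRR = 0.48544 × 2.06408 = 1.00199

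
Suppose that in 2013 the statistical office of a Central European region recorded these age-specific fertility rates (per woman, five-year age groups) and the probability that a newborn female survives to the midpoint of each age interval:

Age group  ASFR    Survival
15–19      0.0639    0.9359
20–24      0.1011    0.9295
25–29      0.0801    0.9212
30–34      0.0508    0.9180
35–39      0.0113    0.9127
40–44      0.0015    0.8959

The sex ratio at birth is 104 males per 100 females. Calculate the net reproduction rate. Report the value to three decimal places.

Proportion female at birth = 100 / (100 + 104) = 0.49020.
Survival-weighted fertility by age (5·fₓ·Sₓ):
  15–19: 5 × 0.0639 × 0.9359 = 0.29902
  20–24: 5 × 0.1011 × 0.9295 = 0.46986
  25–29: 5 × 0.0801 × 0.9212 = 0.36894
  30–34: 5 × 0.0508 × 0.9180 = 0.23317
  35–39: 5 × 0.0113 × 0.9127 = 0.05157
  40–44: 5 × 0.0015 × 0.8959 = 0.00672
Sum = 1.42928
NRR = 0.49020 × 1.42928 = 0.70063
NRR < 1, so the cohort does not fully replace itself.

0.701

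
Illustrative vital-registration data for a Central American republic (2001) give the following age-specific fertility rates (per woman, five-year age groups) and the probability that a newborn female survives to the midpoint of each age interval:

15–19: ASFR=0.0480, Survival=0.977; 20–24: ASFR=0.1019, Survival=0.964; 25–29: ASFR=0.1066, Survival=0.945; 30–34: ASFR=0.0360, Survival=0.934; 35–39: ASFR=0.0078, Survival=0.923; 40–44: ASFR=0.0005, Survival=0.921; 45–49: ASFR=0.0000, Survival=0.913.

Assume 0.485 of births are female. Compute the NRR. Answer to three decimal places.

Proportion female at birth = 0.485.
Weighting each age-specific rate by interval width and survival:
  15–19: 5 × 0.0480 × 0.977 = 0.23448
  20–24: 5 × 0.1019 × 0.964 = 0.49116
  25–29: 5 × 0.1066 × 0.945 = 0.50369
  30–34: 5 × 0.0360 × 0.934 = 0.16812
  35–39: 5 × 0.0078 × 0.923 = 0.03600
  40–44: 5 × 0.0005 × 0.921 = 0.00230
  45–49: 5 × 0.0000 × 0.913 = 0.00000
Sum = 1.43575
NRR = 0.485 × 1.43575 = 0.69634

0.696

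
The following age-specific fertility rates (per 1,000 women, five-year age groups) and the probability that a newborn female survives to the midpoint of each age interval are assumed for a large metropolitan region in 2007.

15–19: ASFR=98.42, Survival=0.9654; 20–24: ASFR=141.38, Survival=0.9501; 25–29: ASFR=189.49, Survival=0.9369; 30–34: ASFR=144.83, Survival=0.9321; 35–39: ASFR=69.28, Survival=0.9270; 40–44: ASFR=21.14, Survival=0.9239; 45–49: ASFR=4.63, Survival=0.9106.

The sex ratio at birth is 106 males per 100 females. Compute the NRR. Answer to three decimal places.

Proportion female at birth = 100 / (100 + 106) = 0.48544.
Per-age-group product (5 × ASFR × survival probability):
  15–19: 5 × 98.42/1000 × 0.9654 = 0.47507
  20–24: 5 × 141.38/1000 × 0.9501 = 0.67163
  25–29: 5 × 189.49/1000 × 0.9369 = 0.88767
  30–34: 5 × 144.83/1000 × 0.9321 = 0.67498
  35–39: 5 × 69.28/1000 × 0.9270 = 0.32111
  40–44: 5 × 21.14/1000 × 0.9239 = 0.09766
  45–49: 5 × 4.63/1000 × 0.9106 = 0.02108
Sum = 3.14920
NRR = 0.48544 × 3.14920 = 1.52875

1.529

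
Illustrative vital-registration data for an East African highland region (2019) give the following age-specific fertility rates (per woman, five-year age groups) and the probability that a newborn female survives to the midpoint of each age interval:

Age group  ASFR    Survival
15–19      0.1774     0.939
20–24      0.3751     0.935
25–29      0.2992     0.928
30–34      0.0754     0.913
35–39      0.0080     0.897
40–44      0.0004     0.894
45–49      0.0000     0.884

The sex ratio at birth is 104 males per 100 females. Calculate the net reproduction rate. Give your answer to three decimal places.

Proportion female at birth = 100 / (100 + 104) = 0.49020.
Each age group contributes 5 × ASFR × survival:
  15–19: 5 × 0.1774 × 0.939 = 0.83289
  20–24: 5 × 0.3751 × 0.935 = 1.75359
  25–29: 5 × 0.2992 × 0.928 = 1.38829
  30–34: 5 × 0.0754 × 0.913 = 0.34420
  35–39: 5 × 0.0080 × 0.897 = 0.03588
  40–44: 5 × 0.0004 × 0.894 = 0.00179
  45–49: 5 × 0.0000 × 0.884 = 0.00000
Sum = 4.35664
NRR = 0.49020 × 4.35664 = 2.13562

2.136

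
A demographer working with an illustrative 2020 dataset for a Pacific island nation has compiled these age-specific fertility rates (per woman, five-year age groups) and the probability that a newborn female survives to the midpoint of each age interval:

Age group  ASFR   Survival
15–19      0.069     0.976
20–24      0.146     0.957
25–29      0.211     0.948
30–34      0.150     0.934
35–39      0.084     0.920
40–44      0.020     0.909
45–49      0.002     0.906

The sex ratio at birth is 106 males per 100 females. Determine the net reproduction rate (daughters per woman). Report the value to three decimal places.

Proportion female at birth = 100 / (100 + 106) = 0.48544.
Per-age-group product (5 × ASFR × survival probability):
  15–19: 5 × 0.069 × 0.976 = 0.33672
  20–24: 5 × 0.146 × 0.957 = 0.69861
  25–29: 5 × 0.211 × 0.948 = 1.00014
  30–34: 5 × 0.150 × 0.934 = 0.70050
  35–39: 5 × 0.084 × 0.920 = 0.38640
  40–44: 5 × 0.020 × 0.909 = 0.09090
  45–49: 5 × 0.002 × 0.906 = 0.00906
Sum = 3.22233
NRR = 0.48544 × 3.22233 = 1.56425

1.564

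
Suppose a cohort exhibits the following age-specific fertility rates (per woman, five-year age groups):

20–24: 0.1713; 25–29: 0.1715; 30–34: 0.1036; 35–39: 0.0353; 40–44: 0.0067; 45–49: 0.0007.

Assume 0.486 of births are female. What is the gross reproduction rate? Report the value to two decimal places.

Proportion female at birth = 0.486.
Sum of ASFRs = 0.1713 + 0.1715 + 0.1036 + 0.0353 + 0.0067 + 0.0007 = 0.4891
TFR = 5 × 0.4891 = 2.4455
GRR = 0.486 × 2.4455 = 1.18851

1.19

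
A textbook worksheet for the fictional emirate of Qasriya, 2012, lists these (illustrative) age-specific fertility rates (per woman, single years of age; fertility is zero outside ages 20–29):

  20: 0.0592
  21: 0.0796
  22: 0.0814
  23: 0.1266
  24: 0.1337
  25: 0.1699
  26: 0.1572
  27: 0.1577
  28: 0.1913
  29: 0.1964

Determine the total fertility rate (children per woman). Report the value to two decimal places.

Sum of ASFRs = 0.0592 + 0.0796 + 0.0814 + 0.1266 + 0.1337 + 0.1699 + 0.1572 + 0.1577 + 0.1913 + 0.1964 = 1.3530
TFR = 1.353

1.35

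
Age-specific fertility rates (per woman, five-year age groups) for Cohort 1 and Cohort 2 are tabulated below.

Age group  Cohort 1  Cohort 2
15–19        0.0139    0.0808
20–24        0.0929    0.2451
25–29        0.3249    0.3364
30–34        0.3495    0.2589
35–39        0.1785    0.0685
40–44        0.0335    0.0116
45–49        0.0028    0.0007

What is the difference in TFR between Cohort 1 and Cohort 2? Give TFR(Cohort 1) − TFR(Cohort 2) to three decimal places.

-0.030

Cohort 1:
  Sum of ASFRs = 0.0139 + 0.0929 + 0.3249 + 0.3495 + 0.1785 + 0.0335 + 0.0028 = 0.9960
  TFR = 5 × 0.9960 = 4.98
Cohort 2:
  Sum of ASFRs = 0.0808 + 0.2451 + 0.3364 + 0.2589 + 0.0685 + 0.0116 + 0.0007 = 1.0020
  TFR = 5 × 1.0020 = 5.01
Difference = 4.98 − 5.01 = -0.03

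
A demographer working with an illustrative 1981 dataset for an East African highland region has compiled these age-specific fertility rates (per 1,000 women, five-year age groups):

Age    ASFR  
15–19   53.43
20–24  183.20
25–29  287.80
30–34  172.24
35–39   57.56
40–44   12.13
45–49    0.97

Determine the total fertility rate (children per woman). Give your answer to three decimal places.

3.837

Sum of ASFRs = 53.43 + 183.20 + 287.80 + 172.24 + 57.56 + 12.13 + 0.97 = 767.33
TFR = 5 × 767.33 / 1000 = 3.83665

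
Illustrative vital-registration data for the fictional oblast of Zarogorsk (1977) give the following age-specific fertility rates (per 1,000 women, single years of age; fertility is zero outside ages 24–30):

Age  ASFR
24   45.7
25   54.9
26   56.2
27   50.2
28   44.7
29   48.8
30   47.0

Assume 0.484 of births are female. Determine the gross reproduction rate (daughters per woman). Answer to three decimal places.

Proportion female at birth = 0.484.
Sum of ASFRs = 45.7 + 54.9 + 56.2 + 50.2 + 44.7 + 48.8 + 47.0 = 347.5
TFR = 347.5 / 1000 = 0.3475
GRR = 0.484 × 0.3475 = 0.16819

0.168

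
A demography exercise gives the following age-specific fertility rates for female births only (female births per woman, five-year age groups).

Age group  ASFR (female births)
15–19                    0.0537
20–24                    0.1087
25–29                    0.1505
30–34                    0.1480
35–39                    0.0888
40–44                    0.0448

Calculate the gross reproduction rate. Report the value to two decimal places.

Sum of female ASFRs = 0.0537 + 0.1087 + 0.1505 + 0.1480 + 0.0888 + 0.0448 = 0.5945
GRR = 5 × 0.5945 = 2.9725

2.97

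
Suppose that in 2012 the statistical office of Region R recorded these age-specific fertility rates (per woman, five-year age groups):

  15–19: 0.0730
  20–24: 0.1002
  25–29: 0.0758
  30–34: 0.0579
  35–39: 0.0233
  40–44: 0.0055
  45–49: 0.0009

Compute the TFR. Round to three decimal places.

1.683

Sum of ASFRs = 0.0730 + 0.1002 + 0.0758 + 0.0579 + 0.0233 + 0.0055 + 0.0009 = 0.3366
TFR = 5 × 0.3366 = 1.683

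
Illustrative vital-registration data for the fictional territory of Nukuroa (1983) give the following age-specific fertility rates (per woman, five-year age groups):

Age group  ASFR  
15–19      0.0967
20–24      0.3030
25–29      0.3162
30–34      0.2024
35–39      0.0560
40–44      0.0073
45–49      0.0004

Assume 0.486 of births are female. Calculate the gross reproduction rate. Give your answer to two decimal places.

2.39

Proportion female at birth = 0.486.
Sum of ASFRs = 0.0967 + 0.3030 + 0.3162 + 0.2024 + 0.0560 + 0.0073 + 0.0004 = 0.9820
TFR = 5 × 0.9820 = 4.91
GRR = 0.486 × 4.91 = 2.38626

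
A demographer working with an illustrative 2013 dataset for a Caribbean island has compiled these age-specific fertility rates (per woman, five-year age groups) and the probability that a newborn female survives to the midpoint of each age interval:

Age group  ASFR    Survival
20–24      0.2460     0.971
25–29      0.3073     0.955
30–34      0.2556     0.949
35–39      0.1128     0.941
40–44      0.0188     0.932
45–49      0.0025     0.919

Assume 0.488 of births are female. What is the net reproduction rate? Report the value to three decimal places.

Proportion female at birth = 0.488.
Per-age-group product (5 × ASFR × survival probability):
  20–24: 5 × 0.2460 × 0.971 = 1.19433
  25–29: 5 × 0.3073 × 0.955 = 1.46736
  30–34: 5 × 0.2556 × 0.949 = 1.21282
  35–39: 5 × 0.1128 × 0.941 = 0.53072
  40–44: 5 × 0.0188 × 0.932 = 0.08761
  45–49: 5 × 0.0025 × 0.919 = 0.01149
Sum = 4.50433
NRR = 0.488 × 4.50433 = 2.19811
With NRR above 1 the population is above replacement fertility.

2.198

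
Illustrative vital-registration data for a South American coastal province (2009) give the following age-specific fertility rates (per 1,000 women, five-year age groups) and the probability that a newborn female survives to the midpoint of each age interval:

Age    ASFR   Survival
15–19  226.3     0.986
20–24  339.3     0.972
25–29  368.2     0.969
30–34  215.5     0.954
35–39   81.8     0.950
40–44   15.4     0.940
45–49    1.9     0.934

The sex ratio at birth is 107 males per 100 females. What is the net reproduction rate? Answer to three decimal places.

Proportion female at birth = 100 / (100 + 107) = 0.48309.
Weighting each age-specific rate by interval width and survival:
  15–19: 5 × 226.3/1000 × 0.986 = 1.11566
  20–24: 5 × 339.3/1000 × 0.972 = 1.64900
  25–29: 5 × 368.2/1000 × 0.969 = 1.78393
  30–34: 5 × 215.5/1000 × 0.954 = 1.02794
  35–39: 5 × 81.8/1000 × 0.950 = 0.38855
  40–44: 5 × 15.4/1000 × 0.940 = 0.07238
  45–49: 5 × 1.9/1000 × 0.934 = 0.00887
Sum = 6.04633
NRR = 0.48309 × 6.04633 = 2.92092
An NRR exceeding 1 indicates intrinsic growth under these rates.

2.921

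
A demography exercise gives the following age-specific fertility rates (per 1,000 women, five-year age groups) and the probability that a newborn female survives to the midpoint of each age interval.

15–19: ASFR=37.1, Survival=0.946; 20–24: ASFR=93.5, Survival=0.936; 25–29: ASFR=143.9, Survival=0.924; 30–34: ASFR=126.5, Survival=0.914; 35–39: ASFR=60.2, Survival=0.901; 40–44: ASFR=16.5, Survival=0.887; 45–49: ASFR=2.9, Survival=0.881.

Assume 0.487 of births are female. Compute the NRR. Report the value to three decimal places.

1.078

Proportion female at birth = 0.487.
Per-age-group product (5 × ASFR × survival probability):
  15–19: 5 × 37.1/1000 × 0.946 = 0.17548
  20–24: 5 × 93.5/1000 × 0.936 = 0.43758
  25–29: 5 × 143.9/1000 × 0.924 = 0.66482
  30–34: 5 × 126.5/1000 × 0.914 = 0.57811
  35–39: 5 × 60.2/1000 × 0.901 = 0.27120
  40–44: 5 × 16.5/1000 × 0.887 = 0.07318
  45–49: 5 × 2.9/1000 × 0.881 = 0.01277
Sum = 2.21314
NRR = 0.487 × 2.21314 = 1.07780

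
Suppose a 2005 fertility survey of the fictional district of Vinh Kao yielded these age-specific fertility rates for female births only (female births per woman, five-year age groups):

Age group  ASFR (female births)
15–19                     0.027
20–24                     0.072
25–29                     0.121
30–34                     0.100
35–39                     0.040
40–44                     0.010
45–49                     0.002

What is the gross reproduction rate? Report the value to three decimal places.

Sum of female ASFRs = 0.027 + 0.072 + 0.121 + 0.100 + 0.040 + 0.010 + 0.002 = 0.372
GRR = 5 × 0.372 = 1.86

1.860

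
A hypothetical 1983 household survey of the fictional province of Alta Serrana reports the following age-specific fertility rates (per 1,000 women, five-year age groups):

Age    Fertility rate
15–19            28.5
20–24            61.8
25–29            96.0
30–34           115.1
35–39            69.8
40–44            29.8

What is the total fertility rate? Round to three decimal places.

2.005

Sum of ASFRs = 28.5 + 61.8 + 96.0 + 115.1 + 69.8 + 29.8 = 401.0
TFR = 5 × 401.0 / 1000 = 2.005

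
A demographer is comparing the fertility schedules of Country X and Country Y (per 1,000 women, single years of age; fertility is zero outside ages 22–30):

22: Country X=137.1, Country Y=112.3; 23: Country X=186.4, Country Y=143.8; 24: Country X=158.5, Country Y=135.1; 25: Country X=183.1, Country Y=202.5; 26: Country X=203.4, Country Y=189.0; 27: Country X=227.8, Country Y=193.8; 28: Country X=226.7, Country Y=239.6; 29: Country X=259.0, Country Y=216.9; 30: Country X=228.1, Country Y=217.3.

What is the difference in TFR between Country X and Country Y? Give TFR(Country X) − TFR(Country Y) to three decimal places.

Country X:
  Sum of ASFRs = 137.1 + 186.4 + 158.5 + 183.1 + 203.4 + 227.8 + 226.7 + 259.0 + 228.1 = 1810.1
  TFR = 1810.1 / 1000 = 1.8101
Country Y:
  Sum of ASFRs = 112.3 + 143.8 + 135.1 + 202.5 + 189.0 + 193.8 + 239.6 + 216.9 + 217.3 = 1650.3
  TFR = 1650.3 / 1000 = 1.6503
Difference = 1.8101 − 1.6503 = 0.1598

0.160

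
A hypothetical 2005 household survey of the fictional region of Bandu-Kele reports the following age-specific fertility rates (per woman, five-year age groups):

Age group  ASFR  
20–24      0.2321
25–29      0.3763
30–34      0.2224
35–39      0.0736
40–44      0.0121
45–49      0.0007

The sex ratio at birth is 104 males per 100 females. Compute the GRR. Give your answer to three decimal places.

Proportion female at birth = 100 / (100 + 104) = 0.49020.
Sum of ASFRs = 0.2321 + 0.3763 + 0.2224 + 0.0736 + 0.0121 + 0.0007 = 0.9172
TFR = 5 × 0.9172 = 4.586
GRR = 0.49020 × 4.586 = 2.24806

2.248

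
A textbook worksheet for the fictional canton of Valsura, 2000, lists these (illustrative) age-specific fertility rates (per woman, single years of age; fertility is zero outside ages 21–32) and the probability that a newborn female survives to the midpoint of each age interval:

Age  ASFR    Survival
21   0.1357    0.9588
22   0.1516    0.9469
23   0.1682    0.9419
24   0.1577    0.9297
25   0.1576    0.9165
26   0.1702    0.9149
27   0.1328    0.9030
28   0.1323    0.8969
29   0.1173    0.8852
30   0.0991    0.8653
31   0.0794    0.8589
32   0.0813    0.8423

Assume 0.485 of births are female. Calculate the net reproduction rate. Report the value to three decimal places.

0.700

Proportion female at birth = 0.485.
Per-age-group product (1 × ASFR × survival probability):
  21: 1 × 0.1357 × 0.9588 = 0.13011
  22: 1 × 0.1516 × 0.9469 = 0.14355
  23: 1 × 0.1682 × 0.9419 = 0.15843
  24: 1 × 0.1577 × 0.9297 = 0.14661
  25: 1 × 0.1576 × 0.9165 = 0.14444
  26: 1 × 0.1702 × 0.9149 = 0.15572
  27: 1 × 0.1328 × 0.9030 = 0.11992
  28: 1 × 0.1323 × 0.8969 = 0.11866
  29: 1 × 0.1173 × 0.8852 = 0.10383
  30: 1 × 0.0991 × 0.8653 = 0.08575
  31: 1 × 0.0794 × 0.8589 = 0.06820
  32: 1 × 0.0813 × 0.8423 = 0.06848
Sum = 1.44370
NRR = 0.485 × 1.44370 = 0.70019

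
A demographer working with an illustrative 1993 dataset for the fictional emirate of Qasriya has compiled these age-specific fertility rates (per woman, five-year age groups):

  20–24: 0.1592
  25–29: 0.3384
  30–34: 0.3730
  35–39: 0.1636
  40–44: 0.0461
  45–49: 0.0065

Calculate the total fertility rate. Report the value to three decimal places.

Sum of ASFRs = 0.1592 + 0.3384 + 0.3730 + 0.1636 + 0.0461 + 0.0065 = 1.0868
TFR = 5 × 1.0868 = 5.434

5.434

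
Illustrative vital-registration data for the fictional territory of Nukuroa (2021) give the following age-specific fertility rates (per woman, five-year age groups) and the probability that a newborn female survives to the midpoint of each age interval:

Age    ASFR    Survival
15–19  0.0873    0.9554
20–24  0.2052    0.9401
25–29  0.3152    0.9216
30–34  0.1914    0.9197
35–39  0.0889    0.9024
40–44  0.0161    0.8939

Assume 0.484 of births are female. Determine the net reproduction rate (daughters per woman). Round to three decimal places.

Proportion female at birth = 0.484.
Survival-weighted fertility by age (5·fₓ·Sₓ):
  15–19: 5 × 0.0873 × 0.9554 = 0.41703
  20–24: 5 × 0.2052 × 0.9401 = 0.96454
  25–29: 5 × 0.3152 × 0.9216 = 1.45244
  30–34: 5 × 0.1914 × 0.9197 = 0.88015
  35–39: 5 × 0.0889 × 0.9024 = 0.40112
  40–44: 5 × 0.0161 × 0.8939 = 0.07196
Sum = 4.18724
NRR = 0.484 × 4.18724 = 2.02662
With NRR above 1 the population is above replacement fertility.

2.027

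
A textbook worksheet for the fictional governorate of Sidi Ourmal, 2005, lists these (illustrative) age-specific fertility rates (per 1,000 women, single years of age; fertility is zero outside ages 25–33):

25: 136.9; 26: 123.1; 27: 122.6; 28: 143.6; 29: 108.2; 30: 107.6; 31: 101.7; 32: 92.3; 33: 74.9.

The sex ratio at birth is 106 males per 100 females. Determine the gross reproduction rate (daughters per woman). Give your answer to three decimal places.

Proportion female at birth = 100 / (100 + 106) = 0.48544.
Sum of ASFRs = 136.9 + 123.1 + 122.6 + 143.6 + 108.2 + 107.6 + 101.7 + 92.3 + 74.9 = 1010.9
TFR = 1010.9 / 1000 = 1.0109
GRR = 0.48544 × 1.0109 = 0.49073

0.491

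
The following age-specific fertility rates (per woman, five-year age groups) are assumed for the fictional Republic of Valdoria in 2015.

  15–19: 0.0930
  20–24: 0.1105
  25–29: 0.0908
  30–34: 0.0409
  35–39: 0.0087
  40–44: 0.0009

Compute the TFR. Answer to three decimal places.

1.724

Sum of ASFRs = 0.0930 + 0.1105 + 0.0908 + 0.0409 + 0.0087 + 0.0009 = 0.3448
TFR = 5 × 0.3448 = 1.724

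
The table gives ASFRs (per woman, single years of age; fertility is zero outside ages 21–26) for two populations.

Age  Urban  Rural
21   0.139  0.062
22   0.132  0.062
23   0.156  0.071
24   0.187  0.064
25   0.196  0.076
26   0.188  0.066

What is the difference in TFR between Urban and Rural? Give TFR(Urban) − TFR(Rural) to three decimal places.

Urban:
  Sum of ASFRs = 0.139 + 0.132 + 0.156 + 0.187 + 0.196 + 0.188 = 0.998
  TFR = 0.998
Rural:
  Sum of ASFRs = 0.062 + 0.062 + 0.071 + 0.064 + 0.076 + 0.066 = 0.401
  TFR = 0.401
Difference = 0.998 − 0.401 = 0.597

0.597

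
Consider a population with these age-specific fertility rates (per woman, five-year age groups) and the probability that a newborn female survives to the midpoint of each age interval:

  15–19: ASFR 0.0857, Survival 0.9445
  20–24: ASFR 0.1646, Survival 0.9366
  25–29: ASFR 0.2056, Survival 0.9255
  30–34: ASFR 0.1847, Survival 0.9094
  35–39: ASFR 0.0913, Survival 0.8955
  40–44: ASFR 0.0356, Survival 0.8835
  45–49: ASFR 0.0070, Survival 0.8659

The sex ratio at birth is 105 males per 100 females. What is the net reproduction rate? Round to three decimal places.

Proportion female at birth = 100 / (100 + 105) = 0.48780.
Per-age-group product (5 × ASFR × survival probability):
  15–19: 5 × 0.0857 × 0.9445 = 0.40472
  20–24: 5 × 0.1646 × 0.9366 = 0.77082
  25–29: 5 × 0.2056 × 0.9255 = 0.95141
  30–34: 5 × 0.1847 × 0.9094 = 0.83983
  35–39: 5 × 0.0913 × 0.8955 = 0.40880
  40–44: 5 × 0.0356 × 0.8835 = 0.15726
  45–49: 5 × 0.0070 × 0.8659 = 0.03031
Sum = 3.56315
NRR = 0.48780 × 3.56315 = 1.73810
An NRR exceeding 1 indicates intrinsic growth under these rates.

1.738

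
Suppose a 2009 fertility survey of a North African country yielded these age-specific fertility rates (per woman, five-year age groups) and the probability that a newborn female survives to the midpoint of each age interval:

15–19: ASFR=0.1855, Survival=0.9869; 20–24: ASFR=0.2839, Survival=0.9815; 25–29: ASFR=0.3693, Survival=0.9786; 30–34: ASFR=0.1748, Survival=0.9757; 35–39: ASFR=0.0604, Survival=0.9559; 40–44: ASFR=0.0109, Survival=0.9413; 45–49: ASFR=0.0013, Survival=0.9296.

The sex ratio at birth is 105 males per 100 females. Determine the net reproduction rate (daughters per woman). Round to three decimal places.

2.592

Proportion female at birth = 100 / (100 + 105) = 0.48780.
Survival-weighted fertility by age (5·fₓ·Sₓ):
  15–19: 5 × 0.1855 × 0.9869 = 0.91535
  20–24: 5 × 0.2839 × 0.9815 = 1.39324
  25–29: 5 × 0.3693 × 0.9786 = 1.80698
  30–34: 5 × 0.1748 × 0.9757 = 0.85276
  35–39: 5 × 0.0604 × 0.9559 = 0.28868
  40–44: 5 × 0.0109 × 0.9413 = 0.05130
  45–49: 5 × 0.0013 × 0.9296 = 0.00604
Sum = 5.31435
NRR = 0.48780 × 5.31435 = 2.59234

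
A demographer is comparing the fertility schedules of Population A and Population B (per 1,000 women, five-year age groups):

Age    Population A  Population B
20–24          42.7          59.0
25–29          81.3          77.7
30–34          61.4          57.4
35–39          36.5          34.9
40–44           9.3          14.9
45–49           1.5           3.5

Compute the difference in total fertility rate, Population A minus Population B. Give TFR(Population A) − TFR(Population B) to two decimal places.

Population A:
  Sum of ASFRs = 42.7 + 81.3 + 61.4 + 36.5 + 9.3 + 1.5 = 232.7
  TFR = 5 × 232.7 / 1000 = 1.1635
Population B:
  Sum of ASFRs = 59.0 + 77.7 + 57.4 + 34.9 + 14.9 + 3.5 = 247.4
  TFR = 5 × 247.4 / 1000 = 1.237
Difference = 1.1635 − 1.237 = -0.0735

-0.07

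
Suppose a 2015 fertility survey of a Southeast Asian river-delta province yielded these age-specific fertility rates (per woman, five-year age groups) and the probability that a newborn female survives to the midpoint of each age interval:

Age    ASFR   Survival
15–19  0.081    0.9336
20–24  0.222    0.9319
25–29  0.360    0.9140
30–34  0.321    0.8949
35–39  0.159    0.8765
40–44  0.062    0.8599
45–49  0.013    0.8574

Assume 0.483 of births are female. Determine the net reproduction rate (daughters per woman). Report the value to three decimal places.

Proportion female at birth = 0.483.
Per-age-group product (5 × ASFR × survival probability):
  15–19: 5 × 0.081 × 0.9336 = 0.37811
  20–24: 5 × 0.222 × 0.9319 = 1.03441
  25–29: 5 × 0.360 × 0.9140 = 1.64520
  30–34: 5 × 0.321 × 0.8949 = 1.43631
  35–39: 5 × 0.159 × 0.8765 = 0.69682
  40–44: 5 × 0.062 × 0.8599 = 0.26657
  45–49: 5 × 0.013 × 0.8574 = 0.05573
Sum = 5.51315
NRR = 0.483 × 5.51315 = 2.66285

2.663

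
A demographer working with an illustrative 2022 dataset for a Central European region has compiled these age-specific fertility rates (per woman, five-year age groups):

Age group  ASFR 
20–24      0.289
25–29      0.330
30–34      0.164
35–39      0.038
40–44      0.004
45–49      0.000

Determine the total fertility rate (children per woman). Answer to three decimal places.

Sum of ASFRs = 0.289 + 0.330 + 0.164 + 0.038 + 0.004 + 0.000 = 0.825
TFR = 5 × 0.825 = 4.125

4.125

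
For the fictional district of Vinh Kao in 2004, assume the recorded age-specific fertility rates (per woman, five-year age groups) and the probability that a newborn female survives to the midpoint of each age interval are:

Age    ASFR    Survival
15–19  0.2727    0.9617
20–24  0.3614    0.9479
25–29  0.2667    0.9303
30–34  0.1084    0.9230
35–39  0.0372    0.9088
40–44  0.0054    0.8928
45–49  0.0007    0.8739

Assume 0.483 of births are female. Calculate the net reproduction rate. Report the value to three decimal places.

2.396

Proportion female at birth = 0.483.
Weighting each age-specific rate by interval width and survival:
  15–19: 5 × 0.2727 × 0.9617 = 1.31128
  20–24: 5 × 0.3614 × 0.9479 = 1.71286
  25–29: 5 × 0.2667 × 0.9303 = 1.24056
  30–34: 5 × 0.1084 × 0.9230 = 0.50027
  35–39: 5 × 0.0372 × 0.9088 = 0.16904
  40–44: 5 × 0.0054 × 0.8928 = 0.02411
  45–49: 5 × 0.0007 × 0.8739 = 0.00306
Sum = 4.96118
NRR = 0.483 × 4.96118 = 2.39625
NRR > 1, so each generation more than replaces itself.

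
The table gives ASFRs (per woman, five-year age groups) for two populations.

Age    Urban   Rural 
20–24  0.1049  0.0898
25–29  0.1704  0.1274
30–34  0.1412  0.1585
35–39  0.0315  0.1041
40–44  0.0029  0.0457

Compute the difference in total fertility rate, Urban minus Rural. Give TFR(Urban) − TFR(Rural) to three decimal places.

-0.373

Urban:
  Sum of ASFRs = 0.1049 + 0.1704 + 0.1412 + 0.0315 + 0.0029 = 0.4509
  TFR = 5 × 0.4509 = 2.2545
Rural:
  Sum of ASFRs = 0.0898 + 0.1274 + 0.1585 + 0.1041 + 0.0457 = 0.5255
  TFR = 5 × 0.5255 = 2.6275
Difference = 2.2545 − 2.6275 = -0.373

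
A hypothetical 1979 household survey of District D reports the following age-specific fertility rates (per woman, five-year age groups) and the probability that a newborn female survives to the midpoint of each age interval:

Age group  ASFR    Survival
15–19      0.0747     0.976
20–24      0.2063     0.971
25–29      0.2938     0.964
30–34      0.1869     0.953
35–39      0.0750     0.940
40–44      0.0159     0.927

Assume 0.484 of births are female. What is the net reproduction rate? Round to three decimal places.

1.984

Proportion female at birth = 0.484.
Weighting each age-specific rate by interval width and survival:
  15–19: 5 × 0.0747 × 0.976 = 0.36454
  20–24: 5 × 0.2063 × 0.971 = 1.00159
  25–29: 5 × 0.2938 × 0.964 = 1.41612
  30–34: 5 × 0.1869 × 0.953 = 0.89058
  35–39: 5 × 0.0750 × 0.940 = 0.35250
  40–44: 5 × 0.0159 × 0.927 = 0.07370
Sum = 4.09903
NRR = 0.484 × 4.09903 = 1.98393
An NRR exceeding 1 indicates intrinsic growth under these rates.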